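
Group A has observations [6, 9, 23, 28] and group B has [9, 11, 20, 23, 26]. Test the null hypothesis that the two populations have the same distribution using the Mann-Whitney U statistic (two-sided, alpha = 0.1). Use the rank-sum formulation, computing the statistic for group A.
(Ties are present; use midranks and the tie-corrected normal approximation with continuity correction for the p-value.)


Step 1: Combine and sort all 9 observations; assign midranks.
sorted (value, group): (6,X), (9,X), (9,Y), (11,Y), (20,Y), (23,X), (23,Y), (26,Y), (28,X)
ranks: 6->1, 9->2.5, 9->2.5, 11->4, 20->5, 23->6.5, 23->6.5, 26->8, 28->9
Step 2: Rank sum for X: R1 = 1 + 2.5 + 6.5 + 9 = 19.
Step 3: U_X = R1 - n1(n1+1)/2 = 19 - 4*5/2 = 19 - 10 = 9.
       U_Y = n1*n2 - U_X = 20 - 9 = 11.
Step 4: Ties are present, so use the tie-corrected normal approximation (with continuity correction) for the p-value.
Step 5: p-value = 0.901705; compare to alpha = 0.1. fail to reject H0.

U_X = 9, p = 0.901705, fail to reject H0 at alpha = 0.1.


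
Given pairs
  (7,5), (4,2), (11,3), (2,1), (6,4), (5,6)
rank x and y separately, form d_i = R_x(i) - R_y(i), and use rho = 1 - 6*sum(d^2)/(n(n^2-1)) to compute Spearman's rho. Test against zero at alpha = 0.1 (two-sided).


Step 1: Rank x and y separately (midranks; no ties here).
rank(x): 7->5, 4->2, 11->6, 2->1, 6->4, 5->3
rank(y): 5->5, 2->2, 3->3, 1->1, 4->4, 6->6
Step 2: d_i = R_x(i) - R_y(i); compute d_i^2.
  (5-5)^2=0, (2-2)^2=0, (6-3)^2=9, (1-1)^2=0, (4-4)^2=0, (3-6)^2=9
sum(d^2) = 18.
Step 3: rho = 1 - 6*18 / (6*(6^2 - 1)) = 1 - 108/210 = 0.485714.
Step 4: Under H0, t = rho * sqrt((n-2)/(1-rho^2)) = 1.1113 ~ t(4).
Step 5: Two-sided p-value from the t-distribution with 4 df = 0.328723.
Step 6: alpha = 0.1. fail to reject H0.

rho = 0.4857, p = 0.328723, fail to reject H0 at alpha = 0.1.


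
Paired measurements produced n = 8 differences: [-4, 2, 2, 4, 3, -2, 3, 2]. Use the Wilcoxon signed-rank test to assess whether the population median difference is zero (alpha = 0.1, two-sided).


Step 1: Drop any zero differences (none here) and take |d_i|.
|d| = [4, 2, 2, 4, 3, 2, 3, 2]
Step 2: Midrank |d_i| (ties get averaged ranks).
ranks: |4|->7.5, |2|->2.5, |2|->2.5, |4|->7.5, |3|->5.5, |2|->2.5, |3|->5.5, |2|->2.5
Step 3: Attach original signs; sum ranks with positive sign and with negative sign.
W+ = 2.5 + 2.5 + 7.5 + 5.5 + 5.5 + 2.5 = 26
W- = 7.5 + 2.5 = 10
(Check: W+ + W- = 36 should equal n(n+1)/2 = 36.)
Step 4: Test statistic W = min(W+, W-) = 10.
Step 5: Ties in |d|, so use the tie-corrected normal approximation.
        E[W] = n(n+1)/4 = 8*9/4 = 18.
        Tie groups: |d|=2 (t=4), |d|=3 (t=2), |d|=4 (t=2); sum(t^3 - t) = 72.
        Var[W] = n(n+1)(2n+1)/24 - sum(t^3-t)/48 = 1224/24 - 72/48 = 49.5.
        z = (W - E[W]) / sqrt(Var[W]) = (10 - 18) / 7.0356 = -1.1371.
        Two-sided p = 2*Phi(z) = 0.255509.
Step 6: alpha = 0.1. fail to reject H0.

W+ = 26, W- = 10, W = min = 10, p = 0.255509, fail to reject H0.


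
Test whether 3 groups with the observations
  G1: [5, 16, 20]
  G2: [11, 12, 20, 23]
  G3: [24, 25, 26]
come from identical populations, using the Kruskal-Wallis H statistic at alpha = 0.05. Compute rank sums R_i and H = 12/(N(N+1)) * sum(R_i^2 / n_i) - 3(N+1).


Step 1: Combine all N = 10 observations and assign midranks.
sorted (value, group, rank): (5,G1,1), (11,G2,2), (12,G2,3), (16,G1,4), (20,G1,5.5), (20,G2,5.5), (23,G2,7), (24,G3,8), (25,G3,9), (26,G3,10)
Step 2: Sum ranks within each group.
R_1 = 10.5 (n_1 = 3)
R_2 = 17.5 (n_2 = 4)
R_3 = 27 (n_3 = 3)
Step 3: H = 12/(N(N+1)) * sum(R_i^2/n_i) - 3(N+1)
     = 12/(10*11) * (10.5^2/3 + 17.5^2/4 + 27^2/3) - 3*11
     = 0.109091 * 356.312 - 33
     = 5.870455.
Step 4: Ties present; correction factor C = 1 - 6/(10^3 - 10) = 0.993939. Corrected H = 5.870455 / 0.993939 = 5.906250.
Step 5: Under H0, H ~ chi^2(2); p-value = 0.052176.
Step 6: alpha = 0.05. fail to reject H0.

H = 5.9062, df = 2, p = 0.052176, fail to reject H0.


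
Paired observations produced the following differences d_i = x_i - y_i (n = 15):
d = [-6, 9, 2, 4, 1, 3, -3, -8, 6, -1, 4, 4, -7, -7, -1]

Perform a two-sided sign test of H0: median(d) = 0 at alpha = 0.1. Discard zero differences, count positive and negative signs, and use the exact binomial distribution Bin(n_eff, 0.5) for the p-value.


Step 1: Discard zero differences. Original n = 15; n_eff = number of nonzero differences = 15.
Nonzero differences (with sign): -6, +9, +2, +4, +1, +3, -3, -8, +6, -1, +4, +4, -7, -7, -1
Step 2: Count signs: positive = 8, negative = 7.
Step 3: Under H0: P(positive) = 0.5, so the number of positives S ~ Bin(15, 0.5).
Step 4: Two-sided exact p-value = sum of Bin(15,0.5) probabilities at or below the observed probability = 1.000000.
Step 5: alpha = 0.1. fail to reject H0.

n_eff = 15, pos = 8, neg = 7, p = 1.000000, fail to reject H0.


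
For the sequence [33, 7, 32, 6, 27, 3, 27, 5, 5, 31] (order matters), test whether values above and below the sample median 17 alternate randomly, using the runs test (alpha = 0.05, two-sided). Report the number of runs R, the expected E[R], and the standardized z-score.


Step 1: Compute median = 17; label A = above, B = below.
Labels in order: ABABABABBA  (n_A = 5, n_B = 5)
Step 2: Count runs R = 9.
Step 3: Under H0 (random ordering), E[R] = 2*n_A*n_B/(n_A+n_B) + 1 = 2*5*5/10 + 1 = 6.0000.
        Var[R] = 2*n_A*n_B*(2*n_A*n_B - n_A - n_B) / ((n_A+n_B)^2 * (n_A+n_B-1)) = 2000/900 = 2.2222.
        SD[R] = 1.4907.
Step 4: Continuity-corrected z = (R - 0.5 - E[R]) / SD[R] = (9 - 0.5 - 6.0000) / 1.4907 = 1.6771.
Step 5: Two-sided p-value via normal approximation = 2*(1 - Phi(|z|)) = 0.093533.
Step 6: alpha = 0.05. fail to reject H0.

R = 9, z = 1.6771, p = 0.093533, fail to reject H0.


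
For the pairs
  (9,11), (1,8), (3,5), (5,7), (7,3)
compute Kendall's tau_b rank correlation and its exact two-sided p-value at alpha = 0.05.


Step 1: Enumerate the 10 unordered pairs (i,j) with i<j and classify each by sign(x_j-x_i) * sign(y_j-y_i).
  (1,2):dx=-8,dy=-3->C; (1,3):dx=-6,dy=-6->C; (1,4):dx=-4,dy=-4->C; (1,5):dx=-2,dy=-8->C
  (2,3):dx=+2,dy=-3->D; (2,4):dx=+4,dy=-1->D; (2,5):dx=+6,dy=-5->D; (3,4):dx=+2,dy=+2->C
  (3,5):dx=+4,dy=-2->D; (4,5):dx=+2,dy=-4->D
Step 2: C = 5, D = 5, total pairs = 10.
Step 3: tau = (C - D)/(n(n-1)/2) = (5 - 5)/10 = 0.000000.
Step 4: Exact two-sided p-value (enumerate n! = 120 permutations of y under H0): p = 1.000000.
Step 5: alpha = 0.05. fail to reject H0.

tau_b = 0.0000 (C=5, D=5), p = 1.000000, fail to reject H0.


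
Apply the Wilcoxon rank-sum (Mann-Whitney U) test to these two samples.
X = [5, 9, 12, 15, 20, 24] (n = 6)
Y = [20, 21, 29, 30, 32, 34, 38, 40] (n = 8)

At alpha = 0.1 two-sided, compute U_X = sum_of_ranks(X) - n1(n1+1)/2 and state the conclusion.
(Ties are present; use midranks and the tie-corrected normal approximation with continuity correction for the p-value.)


Step 1: Combine and sort all 14 observations; assign midranks.
sorted (value, group): (5,X), (9,X), (12,X), (15,X), (20,X), (20,Y), (21,Y), (24,X), (29,Y), (30,Y), (32,Y), (34,Y), (38,Y), (40,Y)
ranks: 5->1, 9->2, 12->3, 15->4, 20->5.5, 20->5.5, 21->7, 24->8, 29->9, 30->10, 32->11, 34->12, 38->13, 40->14
Step 2: Rank sum for X: R1 = 1 + 2 + 3 + 4 + 5.5 + 8 = 23.5.
Step 3: U_X = R1 - n1(n1+1)/2 = 23.5 - 6*7/2 = 23.5 - 21 = 2.5.
       U_Y = n1*n2 - U_X = 48 - 2.5 = 45.5.
Step 4: Ties are present, so use the tie-corrected normal approximation (with continuity correction) for the p-value.
Step 5: p-value = 0.006646; compare to alpha = 0.1. reject H0.

U_X = 2.5, p = 0.006646, reject H0 at alpha = 0.1.


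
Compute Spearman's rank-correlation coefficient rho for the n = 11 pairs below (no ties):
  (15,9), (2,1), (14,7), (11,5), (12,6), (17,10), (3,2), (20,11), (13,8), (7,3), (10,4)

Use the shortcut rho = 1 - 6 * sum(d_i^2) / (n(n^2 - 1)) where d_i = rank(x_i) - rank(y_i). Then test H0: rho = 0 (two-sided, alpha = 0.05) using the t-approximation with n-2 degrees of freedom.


Step 1: Rank x and y separately (midranks; no ties here).
rank(x): 15->9, 2->1, 14->8, 11->5, 12->6, 17->10, 3->2, 20->11, 13->7, 7->3, 10->4
rank(y): 9->9, 1->1, 7->7, 5->5, 6->6, 10->10, 2->2, 11->11, 8->8, 3->3, 4->4
Step 2: d_i = R_x(i) - R_y(i); compute d_i^2.
  (9-9)^2=0, (1-1)^2=0, (8-7)^2=1, (5-5)^2=0, (6-6)^2=0, (10-10)^2=0, (2-2)^2=0, (11-11)^2=0, (7-8)^2=1, (3-3)^2=0, (4-4)^2=0
sum(d^2) = 2.
Step 3: rho = 1 - 6*2 / (11*(11^2 - 1)) = 1 - 12/1320 = 0.990909.
Step 4: Under H0, t = rho * sqrt((n-2)/(1-rho^2)) = 22.0966 ~ t(9).
Step 5: Two-sided p-value from the t-distribution with 9 df = 0.000000.
Step 6: alpha = 0.05. reject H0.

rho = 0.9909, p = 0.000000, reject H0 at alpha = 0.05.


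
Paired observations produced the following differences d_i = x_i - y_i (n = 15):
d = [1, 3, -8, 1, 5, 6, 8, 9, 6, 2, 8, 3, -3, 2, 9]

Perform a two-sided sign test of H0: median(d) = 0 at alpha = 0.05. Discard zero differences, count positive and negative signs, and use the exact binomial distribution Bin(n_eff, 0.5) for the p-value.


Step 1: Discard zero differences. Original n = 15; n_eff = number of nonzero differences = 15.
Nonzero differences (with sign): +1, +3, -8, +1, +5, +6, +8, +9, +6, +2, +8, +3, -3, +2, +9
Step 2: Count signs: positive = 13, negative = 2.
Step 3: Under H0: P(positive) = 0.5, so the number of positives S ~ Bin(15, 0.5).
Step 4: Two-sided exact p-value = sum of Bin(15,0.5) probabilities at or below the observed probability = 0.007385.
Step 5: alpha = 0.05. reject H0.

n_eff = 15, pos = 13, neg = 2, p = 0.007385, reject H0.


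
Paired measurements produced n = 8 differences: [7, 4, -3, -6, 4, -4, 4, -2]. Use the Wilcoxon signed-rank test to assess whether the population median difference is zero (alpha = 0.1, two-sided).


Step 1: Drop any zero differences (none here) and take |d_i|.
|d| = [7, 4, 3, 6, 4, 4, 4, 2]
Step 2: Midrank |d_i| (ties get averaged ranks).
ranks: |7|->8, |4|->4.5, |3|->2, |6|->7, |4|->4.5, |4|->4.5, |4|->4.5, |2|->1
Step 3: Attach original signs; sum ranks with positive sign and with negative sign.
W+ = 8 + 4.5 + 4.5 + 4.5 = 21.5
W- = 2 + 7 + 4.5 + 1 = 14.5
(Check: W+ + W- = 36 should equal n(n+1)/2 = 36.)
Step 4: Test statistic W = min(W+, W-) = 14.5.
Step 5: Ties in |d|, so use the tie-corrected normal approximation.
        E[W] = n(n+1)/4 = 8*9/4 = 18.
        Tie groups: |d|=4 (t=4); sum(t^3 - t) = 60.
        Var[W] = n(n+1)(2n+1)/24 - sum(t^3-t)/48 = 1224/24 - 60/48 = 49.75.
        z = (W - E[W]) / sqrt(Var[W]) = (14.5 - 18) / 7.0534 = -0.4962.
        Two-sided p = 2*Phi(z) = 0.619741.
Step 6: alpha = 0.1. fail to reject H0.

W+ = 21.5, W- = 14.5, W = min = 14.5, p = 0.619741, fail to reject H0.


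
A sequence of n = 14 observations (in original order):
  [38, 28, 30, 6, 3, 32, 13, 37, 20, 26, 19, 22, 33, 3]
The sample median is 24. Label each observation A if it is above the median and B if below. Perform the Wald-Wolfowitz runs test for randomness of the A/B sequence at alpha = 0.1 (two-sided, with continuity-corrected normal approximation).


Step 1: Compute median = 24; label A = above, B = below.
Labels in order: AAABBABABABBAB  (n_A = 7, n_B = 7)
Step 2: Count runs R = 10.
Step 3: Under H0 (random ordering), E[R] = 2*n_A*n_B/(n_A+n_B) + 1 = 2*7*7/14 + 1 = 8.0000.
        Var[R] = 2*n_A*n_B*(2*n_A*n_B - n_A - n_B) / ((n_A+n_B)^2 * (n_A+n_B-1)) = 8232/2548 = 3.2308.
        SD[R] = 1.7974.
Step 4: Continuity-corrected z = (R - 0.5 - E[R]) / SD[R] = (10 - 0.5 - 8.0000) / 1.7974 = 0.8345.
Step 5: Two-sided p-value via normal approximation = 2*(1 - Phi(|z|)) = 0.403986.
Step 6: alpha = 0.1. fail to reject H0.

R = 10, z = 0.8345, p = 0.403986, fail to reject H0.


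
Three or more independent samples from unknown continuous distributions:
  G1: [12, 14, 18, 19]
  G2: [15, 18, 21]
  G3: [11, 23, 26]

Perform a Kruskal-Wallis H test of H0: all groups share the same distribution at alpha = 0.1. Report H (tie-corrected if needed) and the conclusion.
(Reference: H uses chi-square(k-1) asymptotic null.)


Step 1: Combine all N = 10 observations and assign midranks.
sorted (value, group, rank): (11,G3,1), (12,G1,2), (14,G1,3), (15,G2,4), (18,G1,5.5), (18,G2,5.5), (19,G1,7), (21,G2,8), (23,G3,9), (26,G3,10)
Step 2: Sum ranks within each group.
R_1 = 17.5 (n_1 = 4)
R_2 = 17.5 (n_2 = 3)
R_3 = 20 (n_3 = 3)
Step 3: H = 12/(N(N+1)) * sum(R_i^2/n_i) - 3(N+1)
     = 12/(10*11) * (17.5^2/4 + 17.5^2/3 + 20^2/3) - 3*11
     = 0.109091 * 311.979 - 33
     = 1.034091.
Step 4: Ties present; correction factor C = 1 - 6/(10^3 - 10) = 0.993939. Corrected H = 1.034091 / 0.993939 = 1.040396.
Step 5: Under H0, H ~ chi^2(2); p-value = 0.594403.
Step 6: alpha = 0.1. fail to reject H0.

H = 1.0404, df = 2, p = 0.594403, fail to reject H0.


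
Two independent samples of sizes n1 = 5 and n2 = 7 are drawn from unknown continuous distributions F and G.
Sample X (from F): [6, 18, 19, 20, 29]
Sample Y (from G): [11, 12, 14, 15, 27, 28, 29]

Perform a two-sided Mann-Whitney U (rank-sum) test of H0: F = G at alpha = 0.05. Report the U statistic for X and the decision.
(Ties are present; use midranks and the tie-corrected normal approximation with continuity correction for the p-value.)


Step 1: Combine and sort all 12 observations; assign midranks.
sorted (value, group): (6,X), (11,Y), (12,Y), (14,Y), (15,Y), (18,X), (19,X), (20,X), (27,Y), (28,Y), (29,X), (29,Y)
ranks: 6->1, 11->2, 12->3, 14->4, 15->5, 18->6, 19->7, 20->8, 27->9, 28->10, 29->11.5, 29->11.5
Step 2: Rank sum for X: R1 = 1 + 6 + 7 + 8 + 11.5 = 33.5.
Step 3: U_X = R1 - n1(n1+1)/2 = 33.5 - 5*6/2 = 33.5 - 15 = 18.5.
       U_Y = n1*n2 - U_X = 35 - 18.5 = 16.5.
Step 4: Ties are present, so use the tie-corrected normal approximation (with continuity correction) for the p-value.
Step 5: p-value = 0.935170; compare to alpha = 0.05. fail to reject H0.

U_X = 18.5, p = 0.935170, fail to reject H0 at alpha = 0.05.


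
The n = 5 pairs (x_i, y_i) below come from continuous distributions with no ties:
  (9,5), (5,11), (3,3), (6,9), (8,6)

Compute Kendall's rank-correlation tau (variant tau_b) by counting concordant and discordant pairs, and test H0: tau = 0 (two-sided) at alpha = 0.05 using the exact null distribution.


Step 1: Enumerate the 10 unordered pairs (i,j) with i<j and classify each by sign(x_j-x_i) * sign(y_j-y_i).
  (1,2):dx=-4,dy=+6->D; (1,3):dx=-6,dy=-2->C; (1,4):dx=-3,dy=+4->D; (1,5):dx=-1,dy=+1->D
  (2,3):dx=-2,dy=-8->C; (2,4):dx=+1,dy=-2->D; (2,5):dx=+3,dy=-5->D; (3,4):dx=+3,dy=+6->C
  (3,5):dx=+5,dy=+3->C; (4,5):dx=+2,dy=-3->D
Step 2: C = 4, D = 6, total pairs = 10.
Step 3: tau = (C - D)/(n(n-1)/2) = (4 - 6)/10 = -0.200000.
Step 4: Exact two-sided p-value (enumerate n! = 120 permutations of y under H0): p = 0.816667.
Step 5: alpha = 0.05. fail to reject H0.

tau_b = -0.2000 (C=4, D=6), p = 0.816667, fail to reject H0.


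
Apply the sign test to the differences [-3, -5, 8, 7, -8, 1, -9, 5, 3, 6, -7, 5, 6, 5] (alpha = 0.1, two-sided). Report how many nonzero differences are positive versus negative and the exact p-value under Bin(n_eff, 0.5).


Step 1: Discard zero differences. Original n = 14; n_eff = number of nonzero differences = 14.
Nonzero differences (with sign): -3, -5, +8, +7, -8, +1, -9, +5, +3, +6, -7, +5, +6, +5
Step 2: Count signs: positive = 9, negative = 5.
Step 3: Under H0: P(positive) = 0.5, so the number of positives S ~ Bin(14, 0.5).
Step 4: Two-sided exact p-value = sum of Bin(14,0.5) probabilities at or below the observed probability = 0.423950.
Step 5: alpha = 0.1. fail to reject H0.

n_eff = 14, pos = 9, neg = 5, p = 0.423950, fail to reject H0.


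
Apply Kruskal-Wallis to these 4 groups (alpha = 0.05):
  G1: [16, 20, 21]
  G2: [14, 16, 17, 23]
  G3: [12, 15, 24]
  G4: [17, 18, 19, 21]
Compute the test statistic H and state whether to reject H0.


Step 1: Combine all N = 14 observations and assign midranks.
sorted (value, group, rank): (12,G3,1), (14,G2,2), (15,G3,3), (16,G1,4.5), (16,G2,4.5), (17,G2,6.5), (17,G4,6.5), (18,G4,8), (19,G4,9), (20,G1,10), (21,G1,11.5), (21,G4,11.5), (23,G2,13), (24,G3,14)
Step 2: Sum ranks within each group.
R_1 = 26 (n_1 = 3)
R_2 = 26 (n_2 = 4)
R_3 = 18 (n_3 = 3)
R_4 = 35 (n_4 = 4)
Step 3: H = 12/(N(N+1)) * sum(R_i^2/n_i) - 3(N+1)
     = 12/(14*15) * (26^2/3 + 26^2/4 + 18^2/3 + 35^2/4) - 3*15
     = 0.057143 * 808.583 - 45
     = 1.204762.
Step 4: Ties present; correction factor C = 1 - 18/(14^3 - 14) = 0.993407. Corrected H = 1.204762 / 0.993407 = 1.212758.
Step 5: Under H0, H ~ chi^2(3); p-value = 0.749946.
Step 6: alpha = 0.05. fail to reject H0.

H = 1.2128, df = 3, p = 0.749946, fail to reject H0.


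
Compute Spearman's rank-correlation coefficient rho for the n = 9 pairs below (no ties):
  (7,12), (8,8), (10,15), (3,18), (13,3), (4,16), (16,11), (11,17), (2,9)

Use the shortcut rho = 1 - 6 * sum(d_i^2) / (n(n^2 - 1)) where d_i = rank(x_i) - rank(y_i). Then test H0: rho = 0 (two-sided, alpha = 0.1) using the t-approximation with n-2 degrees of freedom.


Step 1: Rank x and y separately (midranks; no ties here).
rank(x): 7->4, 8->5, 10->6, 3->2, 13->8, 4->3, 16->9, 11->7, 2->1
rank(y): 12->5, 8->2, 15->6, 18->9, 3->1, 16->7, 11->4, 17->8, 9->3
Step 2: d_i = R_x(i) - R_y(i); compute d_i^2.
  (4-5)^2=1, (5-2)^2=9, (6-6)^2=0, (2-9)^2=49, (8-1)^2=49, (3-7)^2=16, (9-4)^2=25, (7-8)^2=1, (1-3)^2=4
sum(d^2) = 154.
Step 3: rho = 1 - 6*154 / (9*(9^2 - 1)) = 1 - 924/720 = -0.283333.
Step 4: Under H0, t = rho * sqrt((n-2)/(1-rho^2)) = -0.7817 ~ t(7).
Step 5: Two-sided p-value from the t-distribution with 7 df = 0.460030.
Step 6: alpha = 0.1. fail to reject H0.

rho = -0.2833, p = 0.460030, fail to reject H0 at alpha = 0.1.


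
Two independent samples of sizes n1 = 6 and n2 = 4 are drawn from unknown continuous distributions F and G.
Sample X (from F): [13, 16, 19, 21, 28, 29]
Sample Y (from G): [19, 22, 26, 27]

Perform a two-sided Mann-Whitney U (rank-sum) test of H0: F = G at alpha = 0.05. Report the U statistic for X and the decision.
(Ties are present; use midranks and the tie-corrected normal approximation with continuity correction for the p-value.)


Step 1: Combine and sort all 10 observations; assign midranks.
sorted (value, group): (13,X), (16,X), (19,X), (19,Y), (21,X), (22,Y), (26,Y), (27,Y), (28,X), (29,X)
ranks: 13->1, 16->2, 19->3.5, 19->3.5, 21->5, 22->6, 26->7, 27->8, 28->9, 29->10
Step 2: Rank sum for X: R1 = 1 + 2 + 3.5 + 5 + 9 + 10 = 30.5.
Step 3: U_X = R1 - n1(n1+1)/2 = 30.5 - 6*7/2 = 30.5 - 21 = 9.5.
       U_Y = n1*n2 - U_X = 24 - 9.5 = 14.5.
Step 4: Ties are present, so use the tie-corrected normal approximation (with continuity correction) for the p-value.
Step 5: p-value = 0.668870; compare to alpha = 0.05. fail to reject H0.

U_X = 9.5, p = 0.668870, fail to reject H0 at alpha = 0.05.


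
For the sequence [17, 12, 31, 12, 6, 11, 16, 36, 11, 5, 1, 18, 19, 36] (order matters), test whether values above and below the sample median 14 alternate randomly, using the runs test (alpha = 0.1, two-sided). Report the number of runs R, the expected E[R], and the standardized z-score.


Step 1: Compute median = 14; label A = above, B = below.
Labels in order: ABABBBAABBBAAA  (n_A = 7, n_B = 7)
Step 2: Count runs R = 7.
Step 3: Under H0 (random ordering), E[R] = 2*n_A*n_B/(n_A+n_B) + 1 = 2*7*7/14 + 1 = 8.0000.
        Var[R] = 2*n_A*n_B*(2*n_A*n_B - n_A - n_B) / ((n_A+n_B)^2 * (n_A+n_B-1)) = 8232/2548 = 3.2308.
        SD[R] = 1.7974.
Step 4: Continuity-corrected z = (R + 0.5 - E[R]) / SD[R] = (7 + 0.5 - 8.0000) / 1.7974 = -0.2782.
Step 5: Two-sided p-value via normal approximation = 2*(1 - Phi(|z|)) = 0.780879.
Step 6: alpha = 0.1. fail to reject H0.

R = 7, z = -0.2782, p = 0.780879, fail to reject H0.


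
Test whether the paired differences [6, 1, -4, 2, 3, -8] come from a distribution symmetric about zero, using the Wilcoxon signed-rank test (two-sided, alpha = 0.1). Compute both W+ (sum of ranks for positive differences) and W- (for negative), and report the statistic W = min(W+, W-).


Step 1: Drop any zero differences (none here) and take |d_i|.
|d| = [6, 1, 4, 2, 3, 8]
Step 2: Midrank |d_i| (ties get averaged ranks).
ranks: |6|->5, |1|->1, |4|->4, |2|->2, |3|->3, |8|->6
Step 3: Attach original signs; sum ranks with positive sign and with negative sign.
W+ = 5 + 1 + 2 + 3 = 11
W- = 4 + 6 = 10
(Check: W+ + W- = 21 should equal n(n+1)/2 = 21.)
Step 4: Test statistic W = min(W+, W-) = 10.
Step 5: No ties, so the exact null distribution over the 2^6 = 64 sign assignments gives the two-sided p-value = 1.000000.
Step 6: alpha = 0.1. fail to reject H0.

W+ = 11, W- = 10, W = min = 10, p = 1.000000, fail to reject H0.


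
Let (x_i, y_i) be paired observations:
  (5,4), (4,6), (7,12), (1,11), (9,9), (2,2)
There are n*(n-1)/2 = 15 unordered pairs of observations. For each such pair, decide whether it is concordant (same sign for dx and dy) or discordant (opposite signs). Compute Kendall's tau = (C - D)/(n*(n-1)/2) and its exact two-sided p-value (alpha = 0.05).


Step 1: Enumerate the 15 unordered pairs (i,j) with i<j and classify each by sign(x_j-x_i) * sign(y_j-y_i).
  (1,2):dx=-1,dy=+2->D; (1,3):dx=+2,dy=+8->C; (1,4):dx=-4,dy=+7->D; (1,5):dx=+4,dy=+5->C
  (1,6):dx=-3,dy=-2->C; (2,3):dx=+3,dy=+6->C; (2,4):dx=-3,dy=+5->D; (2,5):dx=+5,dy=+3->C
  (2,6):dx=-2,dy=-4->C; (3,4):dx=-6,dy=-1->C; (3,5):dx=+2,dy=-3->D; (3,6):dx=-5,dy=-10->C
  (4,5):dx=+8,dy=-2->D; (4,6):dx=+1,dy=-9->D; (5,6):dx=-7,dy=-7->C
Step 2: C = 9, D = 6, total pairs = 15.
Step 3: tau = (C - D)/(n(n-1)/2) = (9 - 6)/15 = 0.200000.
Step 4: Exact two-sided p-value (enumerate n! = 720 permutations of y under H0): p = 0.719444.
Step 5: alpha = 0.05. fail to reject H0.

tau_b = 0.2000 (C=9, D=6), p = 0.719444, fail to reject H0.


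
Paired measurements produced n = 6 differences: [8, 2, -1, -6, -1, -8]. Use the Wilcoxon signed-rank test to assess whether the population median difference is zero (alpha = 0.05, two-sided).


Step 1: Drop any zero differences (none here) and take |d_i|.
|d| = [8, 2, 1, 6, 1, 8]
Step 2: Midrank |d_i| (ties get averaged ranks).
ranks: |8|->5.5, |2|->3, |1|->1.5, |6|->4, |1|->1.5, |8|->5.5
Step 3: Attach original signs; sum ranks with positive sign and with negative sign.
W+ = 5.5 + 3 = 8.5
W- = 1.5 + 4 + 1.5 + 5.5 = 12.5
(Check: W+ + W- = 21 should equal n(n+1)/2 = 21.)
Step 4: Test statistic W = min(W+, W-) = 8.5.
Step 5: Ties in |d|, so use the tie-corrected normal approximation.
        E[W] = n(n+1)/4 = 6*7/4 = 10.5.
        Tie groups: |d|=1 (t=2), |d|=8 (t=2); sum(t^3 - t) = 12.
        Var[W] = n(n+1)(2n+1)/24 - sum(t^3-t)/48 = 546/24 - 12/48 = 22.5.
        z = (W - E[W]) / sqrt(Var[W]) = (8.5 - 10.5) / 4.7434 = -0.4216.
        Two-sided p = 2*Phi(z) = 0.673290.
Step 6: alpha = 0.05. fail to reject H0.

W+ = 8.5, W- = 12.5, W = min = 8.5, p = 0.673290, fail to reject H0.


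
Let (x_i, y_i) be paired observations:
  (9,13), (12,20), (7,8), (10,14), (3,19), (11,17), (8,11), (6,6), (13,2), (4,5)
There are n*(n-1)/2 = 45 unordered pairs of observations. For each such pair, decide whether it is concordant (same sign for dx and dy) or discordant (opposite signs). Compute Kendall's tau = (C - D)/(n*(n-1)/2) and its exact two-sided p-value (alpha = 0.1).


Step 1: Enumerate the 45 unordered pairs (i,j) with i<j and classify each by sign(x_j-x_i) * sign(y_j-y_i).
  (1,2):dx=+3,dy=+7->C; (1,3):dx=-2,dy=-5->C; (1,4):dx=+1,dy=+1->C; (1,5):dx=-6,dy=+6->D
  (1,6):dx=+2,dy=+4->C; (1,7):dx=-1,dy=-2->C; (1,8):dx=-3,dy=-7->C; (1,9):dx=+4,dy=-11->D
  (1,10):dx=-5,dy=-8->C; (2,3):dx=-5,dy=-12->C; (2,4):dx=-2,dy=-6->C; (2,5):dx=-9,dy=-1->C
  (2,6):dx=-1,dy=-3->C; (2,7):dx=-4,dy=-9->C; (2,8):dx=-6,dy=-14->C; (2,9):dx=+1,dy=-18->D
  (2,10):dx=-8,dy=-15->C; (3,4):dx=+3,dy=+6->C; (3,5):dx=-4,dy=+11->D; (3,6):dx=+4,dy=+9->C
  (3,7):dx=+1,dy=+3->C; (3,8):dx=-1,dy=-2->C; (3,9):dx=+6,dy=-6->D; (3,10):dx=-3,dy=-3->C
  (4,5):dx=-7,dy=+5->D; (4,6):dx=+1,dy=+3->C; (4,7):dx=-2,dy=-3->C; (4,8):dx=-4,dy=-8->C
  (4,9):dx=+3,dy=-12->D; (4,10):dx=-6,dy=-9->C; (5,6):dx=+8,dy=-2->D; (5,7):dx=+5,dy=-8->D
  (5,8):dx=+3,dy=-13->D; (5,9):dx=+10,dy=-17->D; (5,10):dx=+1,dy=-14->D; (6,7):dx=-3,dy=-6->C
  (6,8):dx=-5,dy=-11->C; (6,9):dx=+2,dy=-15->D; (6,10):dx=-7,dy=-12->C; (7,8):dx=-2,dy=-5->C
  (7,9):dx=+5,dy=-9->D; (7,10):dx=-4,dy=-6->C; (8,9):dx=+7,dy=-4->D; (8,10):dx=-2,dy=-1->C
  (9,10):dx=-9,dy=+3->D
Step 2: C = 29, D = 16, total pairs = 45.
Step 3: tau = (C - D)/(n(n-1)/2) = (29 - 16)/45 = 0.288889.
Step 4: Exact two-sided p-value (enumerate n! = 3628800 permutations of y under H0): p = 0.291248.
Step 5: alpha = 0.1. fail to reject H0.

tau_b = 0.2889 (C=29, D=16), p = 0.291248, fail to reject H0.


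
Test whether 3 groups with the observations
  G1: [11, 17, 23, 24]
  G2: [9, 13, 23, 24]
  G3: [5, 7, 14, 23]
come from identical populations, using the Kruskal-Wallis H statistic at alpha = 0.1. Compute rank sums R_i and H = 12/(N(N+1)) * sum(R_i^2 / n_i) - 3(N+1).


Step 1: Combine all N = 12 observations and assign midranks.
sorted (value, group, rank): (5,G3,1), (7,G3,2), (9,G2,3), (11,G1,4), (13,G2,5), (14,G3,6), (17,G1,7), (23,G1,9), (23,G2,9), (23,G3,9), (24,G1,11.5), (24,G2,11.5)
Step 2: Sum ranks within each group.
R_1 = 31.5 (n_1 = 4)
R_2 = 28.5 (n_2 = 4)
R_3 = 18 (n_3 = 4)
Step 3: H = 12/(N(N+1)) * sum(R_i^2/n_i) - 3(N+1)
     = 12/(12*13) * (31.5^2/4 + 28.5^2/4 + 18^2/4) - 3*13
     = 0.076923 * 532.125 - 39
     = 1.932692.
Step 4: Ties present; correction factor C = 1 - 30/(12^3 - 12) = 0.982517. Corrected H = 1.932692 / 0.982517 = 1.967082.
Step 5: Under H0, H ~ chi^2(2); p-value = 0.373985.
Step 6: alpha = 0.1. fail to reject H0.

H = 1.9671, df = 2, p = 0.373985, fail to reject H0.


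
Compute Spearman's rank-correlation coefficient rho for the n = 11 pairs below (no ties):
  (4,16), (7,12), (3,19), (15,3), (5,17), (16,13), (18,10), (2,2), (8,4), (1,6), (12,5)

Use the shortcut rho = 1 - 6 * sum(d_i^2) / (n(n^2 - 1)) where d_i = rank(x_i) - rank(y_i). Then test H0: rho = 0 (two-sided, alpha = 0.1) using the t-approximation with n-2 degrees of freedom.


Step 1: Rank x and y separately (midranks; no ties here).
rank(x): 4->4, 7->6, 3->3, 15->9, 5->5, 16->10, 18->11, 2->2, 8->7, 1->1, 12->8
rank(y): 16->9, 12->7, 19->11, 3->2, 17->10, 13->8, 10->6, 2->1, 4->3, 6->5, 5->4
Step 2: d_i = R_x(i) - R_y(i); compute d_i^2.
  (4-9)^2=25, (6-7)^2=1, (3-11)^2=64, (9-2)^2=49, (5-10)^2=25, (10-8)^2=4, (11-6)^2=25, (2-1)^2=1, (7-3)^2=16, (1-5)^2=16, (8-4)^2=16
sum(d^2) = 242.
Step 3: rho = 1 - 6*242 / (11*(11^2 - 1)) = 1 - 1452/1320 = -0.100000.
Step 4: Under H0, t = rho * sqrt((n-2)/(1-rho^2)) = -0.3015 ~ t(9).
Step 5: Two-sided p-value from the t-distribution with 9 df = 0.769875.
Step 6: alpha = 0.1. fail to reject H0.

rho = -0.1000, p = 0.769875, fail to reject H0 at alpha = 0.1.


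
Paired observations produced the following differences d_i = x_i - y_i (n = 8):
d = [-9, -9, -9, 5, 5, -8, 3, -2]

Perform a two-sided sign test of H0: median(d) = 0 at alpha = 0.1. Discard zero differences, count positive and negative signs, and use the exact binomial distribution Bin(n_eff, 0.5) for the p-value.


Step 1: Discard zero differences. Original n = 8; n_eff = number of nonzero differences = 8.
Nonzero differences (with sign): -9, -9, -9, +5, +5, -8, +3, -2
Step 2: Count signs: positive = 3, negative = 5.
Step 3: Under H0: P(positive) = 0.5, so the number of positives S ~ Bin(8, 0.5).
Step 4: Two-sided exact p-value = sum of Bin(8,0.5) probabilities at or below the observed probability = 0.726562.
Step 5: alpha = 0.1. fail to reject H0.

n_eff = 8, pos = 3, neg = 5, p = 0.726562, fail to reject H0.


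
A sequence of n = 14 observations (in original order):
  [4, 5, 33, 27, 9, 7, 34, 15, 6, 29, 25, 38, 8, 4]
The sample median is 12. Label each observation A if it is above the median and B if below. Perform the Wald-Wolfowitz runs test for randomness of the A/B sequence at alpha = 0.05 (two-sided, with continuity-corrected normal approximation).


Step 1: Compute median = 12; label A = above, B = below.
Labels in order: BBAABBAABAAABB  (n_A = 7, n_B = 7)
Step 2: Count runs R = 7.
Step 3: Under H0 (random ordering), E[R] = 2*n_A*n_B/(n_A+n_B) + 1 = 2*7*7/14 + 1 = 8.0000.
        Var[R] = 2*n_A*n_B*(2*n_A*n_B - n_A - n_B) / ((n_A+n_B)^2 * (n_A+n_B-1)) = 8232/2548 = 3.2308.
        SD[R] = 1.7974.
Step 4: Continuity-corrected z = (R + 0.5 - E[R]) / SD[R] = (7 + 0.5 - 8.0000) / 1.7974 = -0.2782.
Step 5: Two-sided p-value via normal approximation = 2*(1 - Phi(|z|)) = 0.780879.
Step 6: alpha = 0.05. fail to reject H0.

R = 7, z = -0.2782, p = 0.780879, fail to reject H0.


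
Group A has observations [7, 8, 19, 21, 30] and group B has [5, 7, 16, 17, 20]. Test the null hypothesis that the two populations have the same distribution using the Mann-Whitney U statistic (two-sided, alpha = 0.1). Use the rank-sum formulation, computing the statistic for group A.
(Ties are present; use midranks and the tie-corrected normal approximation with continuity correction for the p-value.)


Step 1: Combine and sort all 10 observations; assign midranks.
sorted (value, group): (5,Y), (7,X), (7,Y), (8,X), (16,Y), (17,Y), (19,X), (20,Y), (21,X), (30,X)
ranks: 5->1, 7->2.5, 7->2.5, 8->4, 16->5, 17->6, 19->7, 20->8, 21->9, 30->10
Step 2: Rank sum for X: R1 = 2.5 + 4 + 7 + 9 + 10 = 32.5.
Step 3: U_X = R1 - n1(n1+1)/2 = 32.5 - 5*6/2 = 32.5 - 15 = 17.5.
       U_Y = n1*n2 - U_X = 25 - 17.5 = 7.5.
Step 4: Ties are present, so use the tie-corrected normal approximation (with continuity correction) for the p-value.
Step 5: p-value = 0.345742; compare to alpha = 0.1. fail to reject H0.

U_X = 17.5, p = 0.345742, fail to reject H0 at alpha = 0.1.


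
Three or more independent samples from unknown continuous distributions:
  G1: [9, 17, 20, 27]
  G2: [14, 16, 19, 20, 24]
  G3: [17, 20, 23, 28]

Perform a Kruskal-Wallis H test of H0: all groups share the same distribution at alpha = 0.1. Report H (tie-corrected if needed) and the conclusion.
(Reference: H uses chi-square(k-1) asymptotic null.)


Step 1: Combine all N = 13 observations and assign midranks.
sorted (value, group, rank): (9,G1,1), (14,G2,2), (16,G2,3), (17,G1,4.5), (17,G3,4.5), (19,G2,6), (20,G1,8), (20,G2,8), (20,G3,8), (23,G3,10), (24,G2,11), (27,G1,12), (28,G3,13)
Step 2: Sum ranks within each group.
R_1 = 25.5 (n_1 = 4)
R_2 = 30 (n_2 = 5)
R_3 = 35.5 (n_3 = 4)
Step 3: H = 12/(N(N+1)) * sum(R_i^2/n_i) - 3(N+1)
     = 12/(13*14) * (25.5^2/4 + 30^2/5 + 35.5^2/4) - 3*14
     = 0.065934 * 657.625 - 42
     = 1.359890.
Step 4: Ties present; correction factor C = 1 - 30/(13^3 - 13) = 0.986264. Corrected H = 1.359890 / 0.986264 = 1.378830.
Step 5: Under H0, H ~ chi^2(2); p-value = 0.501870.
Step 6: alpha = 0.1. fail to reject H0.

H = 1.3788, df = 2, p = 0.501870, fail to reject H0.


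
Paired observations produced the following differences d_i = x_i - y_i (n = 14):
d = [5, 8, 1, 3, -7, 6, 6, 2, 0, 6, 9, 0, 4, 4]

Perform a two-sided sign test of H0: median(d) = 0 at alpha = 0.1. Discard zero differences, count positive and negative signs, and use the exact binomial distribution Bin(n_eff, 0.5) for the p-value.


Step 1: Discard zero differences. Original n = 14; n_eff = number of nonzero differences = 12.
Nonzero differences (with sign): +5, +8, +1, +3, -7, +6, +6, +2, +6, +9, +4, +4
Step 2: Count signs: positive = 11, negative = 1.
Step 3: Under H0: P(positive) = 0.5, so the number of positives S ~ Bin(12, 0.5).
Step 4: Two-sided exact p-value = sum of Bin(12,0.5) probabilities at or below the observed probability = 0.006348.
Step 5: alpha = 0.1. reject H0.

n_eff = 12, pos = 11, neg = 1, p = 0.006348, reject H0.


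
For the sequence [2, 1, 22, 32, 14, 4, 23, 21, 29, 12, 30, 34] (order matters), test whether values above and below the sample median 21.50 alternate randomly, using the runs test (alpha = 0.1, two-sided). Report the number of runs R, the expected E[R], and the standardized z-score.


Step 1: Compute median = 21.50; label A = above, B = below.
Labels in order: BBAABBABABAA  (n_A = 6, n_B = 6)
Step 2: Count runs R = 8.
Step 3: Under H0 (random ordering), E[R] = 2*n_A*n_B/(n_A+n_B) + 1 = 2*6*6/12 + 1 = 7.0000.
        Var[R] = 2*n_A*n_B*(2*n_A*n_B - n_A - n_B) / ((n_A+n_B)^2 * (n_A+n_B-1)) = 4320/1584 = 2.7273.
        SD[R] = 1.6514.
Step 4: Continuity-corrected z = (R - 0.5 - E[R]) / SD[R] = (8 - 0.5 - 7.0000) / 1.6514 = 0.3028.
Step 5: Two-sided p-value via normal approximation = 2*(1 - Phi(|z|)) = 0.762069.
Step 6: alpha = 0.1. fail to reject H0.

R = 8, z = 0.3028, p = 0.762069, fail to reject H0.


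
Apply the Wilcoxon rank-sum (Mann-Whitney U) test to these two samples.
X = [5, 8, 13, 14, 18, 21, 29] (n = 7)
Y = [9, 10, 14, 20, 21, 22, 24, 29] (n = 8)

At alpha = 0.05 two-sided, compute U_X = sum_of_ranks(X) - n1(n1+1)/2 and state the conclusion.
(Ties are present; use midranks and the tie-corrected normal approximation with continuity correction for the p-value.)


Step 1: Combine and sort all 15 observations; assign midranks.
sorted (value, group): (5,X), (8,X), (9,Y), (10,Y), (13,X), (14,X), (14,Y), (18,X), (20,Y), (21,X), (21,Y), (22,Y), (24,Y), (29,X), (29,Y)
ranks: 5->1, 8->2, 9->3, 10->4, 13->5, 14->6.5, 14->6.5, 18->8, 20->9, 21->10.5, 21->10.5, 22->12, 24->13, 29->14.5, 29->14.5
Step 2: Rank sum for X: R1 = 1 + 2 + 5 + 6.5 + 8 + 10.5 + 14.5 = 47.5.
Step 3: U_X = R1 - n1(n1+1)/2 = 47.5 - 7*8/2 = 47.5 - 28 = 19.5.
       U_Y = n1*n2 - U_X = 56 - 19.5 = 36.5.
Step 4: Ties are present, so use the tie-corrected normal approximation (with continuity correction) for the p-value.
Step 5: p-value = 0.353247; compare to alpha = 0.05. fail to reject H0.

U_X = 19.5, p = 0.353247, fail to reject H0 at alpha = 0.05.


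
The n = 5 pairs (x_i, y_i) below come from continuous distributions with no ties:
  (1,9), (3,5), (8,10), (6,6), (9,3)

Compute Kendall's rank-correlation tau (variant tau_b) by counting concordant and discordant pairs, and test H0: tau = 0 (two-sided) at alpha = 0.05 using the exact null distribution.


Step 1: Enumerate the 10 unordered pairs (i,j) with i<j and classify each by sign(x_j-x_i) * sign(y_j-y_i).
  (1,2):dx=+2,dy=-4->D; (1,3):dx=+7,dy=+1->C; (1,4):dx=+5,dy=-3->D; (1,5):dx=+8,dy=-6->D
  (2,3):dx=+5,dy=+5->C; (2,4):dx=+3,dy=+1->C; (2,5):dx=+6,dy=-2->D; (3,4):dx=-2,dy=-4->C
  (3,5):dx=+1,dy=-7->D; (4,5):dx=+3,dy=-3->D
Step 2: C = 4, D = 6, total pairs = 10.
Step 3: tau = (C - D)/(n(n-1)/2) = (4 - 6)/10 = -0.200000.
Step 4: Exact two-sided p-value (enumerate n! = 120 permutations of y under H0): p = 0.816667.
Step 5: alpha = 0.05. fail to reject H0.

tau_b = -0.2000 (C=4, D=6), p = 0.816667, fail to reject H0.


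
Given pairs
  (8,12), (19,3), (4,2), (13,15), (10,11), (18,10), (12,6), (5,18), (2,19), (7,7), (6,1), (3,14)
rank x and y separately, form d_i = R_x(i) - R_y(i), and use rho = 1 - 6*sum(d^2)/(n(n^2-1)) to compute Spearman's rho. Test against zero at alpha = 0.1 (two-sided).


Step 1: Rank x and y separately (midranks; no ties here).
rank(x): 8->7, 19->12, 4->3, 13->10, 10->8, 18->11, 12->9, 5->4, 2->1, 7->6, 6->5, 3->2
rank(y): 12->8, 3->3, 2->2, 15->10, 11->7, 10->6, 6->4, 18->11, 19->12, 7->5, 1->1, 14->9
Step 2: d_i = R_x(i) - R_y(i); compute d_i^2.
  (7-8)^2=1, (12-3)^2=81, (3-2)^2=1, (10-10)^2=0, (8-7)^2=1, (11-6)^2=25, (9-4)^2=25, (4-11)^2=49, (1-12)^2=121, (6-5)^2=1, (5-1)^2=16, (2-9)^2=49
sum(d^2) = 370.
Step 3: rho = 1 - 6*370 / (12*(12^2 - 1)) = 1 - 2220/1716 = -0.293706.
Step 4: Under H0, t = rho * sqrt((n-2)/(1-rho^2)) = -0.9716 ~ t(10).
Step 5: Two-sided p-value from the t-distribution with 10 df = 0.354148.
Step 6: alpha = 0.1. fail to reject H0.

rho = -0.2937, p = 0.354148, fail to reject H0 at alpha = 0.1.


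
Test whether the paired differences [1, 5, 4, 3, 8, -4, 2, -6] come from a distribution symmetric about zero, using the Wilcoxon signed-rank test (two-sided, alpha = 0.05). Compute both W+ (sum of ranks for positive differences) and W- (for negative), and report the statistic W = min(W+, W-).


Step 1: Drop any zero differences (none here) and take |d_i|.
|d| = [1, 5, 4, 3, 8, 4, 2, 6]
Step 2: Midrank |d_i| (ties get averaged ranks).
ranks: |1|->1, |5|->6, |4|->4.5, |3|->3, |8|->8, |4|->4.5, |2|->2, |6|->7
Step 3: Attach original signs; sum ranks with positive sign and with negative sign.
W+ = 1 + 6 + 4.5 + 3 + 8 + 2 = 24.5
W- = 4.5 + 7 = 11.5
(Check: W+ + W- = 36 should equal n(n+1)/2 = 36.)
Step 4: Test statistic W = min(W+, W-) = 11.5.
Step 5: Ties in |d|, so use the tie-corrected normal approximation.
        E[W] = n(n+1)/4 = 8*9/4 = 18.
        Tie groups: |d|=4 (t=2); sum(t^3 - t) = 6.
        Var[W] = n(n+1)(2n+1)/24 - sum(t^3-t)/48 = 1224/24 - 6/48 = 50.875.
        z = (W - E[W]) / sqrt(Var[W]) = (11.5 - 18) / 7.1327 = -0.9113.
        Two-sided p = 2*Phi(z) = 0.362138.
Step 6: alpha = 0.05. fail to reject H0.

W+ = 24.5, W- = 11.5, W = min = 11.5, p = 0.362138, fail to reject H0.


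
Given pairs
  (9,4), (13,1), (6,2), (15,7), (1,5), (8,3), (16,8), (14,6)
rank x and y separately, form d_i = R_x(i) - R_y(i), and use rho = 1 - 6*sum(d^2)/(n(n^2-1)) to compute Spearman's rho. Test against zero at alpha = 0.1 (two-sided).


Step 1: Rank x and y separately (midranks; no ties here).
rank(x): 9->4, 13->5, 6->2, 15->7, 1->1, 8->3, 16->8, 14->6
rank(y): 4->4, 1->1, 2->2, 7->7, 5->5, 3->3, 8->8, 6->6
Step 2: d_i = R_x(i) - R_y(i); compute d_i^2.
  (4-4)^2=0, (5-1)^2=16, (2-2)^2=0, (7-7)^2=0, (1-5)^2=16, (3-3)^2=0, (8-8)^2=0, (6-6)^2=0
sum(d^2) = 32.
Step 3: rho = 1 - 6*32 / (8*(8^2 - 1)) = 1 - 192/504 = 0.619048.
Step 4: Under H0, t = rho * sqrt((n-2)/(1-rho^2)) = 1.9308 ~ t(6).
Step 5: Two-sided p-value from the t-distribution with 6 df = 0.101733.
Step 6: alpha = 0.1. fail to reject H0.

rho = 0.6190, p = 0.101733, fail to reject H0 at alpha = 0.1.


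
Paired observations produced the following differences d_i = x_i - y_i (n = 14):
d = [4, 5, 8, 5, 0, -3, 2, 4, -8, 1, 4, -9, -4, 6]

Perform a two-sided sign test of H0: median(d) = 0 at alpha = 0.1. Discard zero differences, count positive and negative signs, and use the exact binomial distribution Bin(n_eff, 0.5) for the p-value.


Step 1: Discard zero differences. Original n = 14; n_eff = number of nonzero differences = 13.
Nonzero differences (with sign): +4, +5, +8, +5, -3, +2, +4, -8, +1, +4, -9, -4, +6
Step 2: Count signs: positive = 9, negative = 4.
Step 3: Under H0: P(positive) = 0.5, so the number of positives S ~ Bin(13, 0.5).
Step 4: Two-sided exact p-value = sum of Bin(13,0.5) probabilities at or below the observed probability = 0.266846.
Step 5: alpha = 0.1. fail to reject H0.

n_eff = 13, pos = 9, neg = 4, p = 0.266846, fail to reject H0.


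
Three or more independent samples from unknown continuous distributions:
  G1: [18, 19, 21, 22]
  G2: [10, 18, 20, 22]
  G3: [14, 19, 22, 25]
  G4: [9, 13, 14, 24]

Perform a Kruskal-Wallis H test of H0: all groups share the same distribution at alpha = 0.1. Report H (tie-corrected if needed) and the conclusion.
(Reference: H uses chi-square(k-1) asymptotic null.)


Step 1: Combine all N = 16 observations and assign midranks.
sorted (value, group, rank): (9,G4,1), (10,G2,2), (13,G4,3), (14,G3,4.5), (14,G4,4.5), (18,G1,6.5), (18,G2,6.5), (19,G1,8.5), (19,G3,8.5), (20,G2,10), (21,G1,11), (22,G1,13), (22,G2,13), (22,G3,13), (24,G4,15), (25,G3,16)
Step 2: Sum ranks within each group.
R_1 = 39 (n_1 = 4)
R_2 = 31.5 (n_2 = 4)
R_3 = 42 (n_3 = 4)
R_4 = 23.5 (n_4 = 4)
Step 3: H = 12/(N(N+1)) * sum(R_i^2/n_i) - 3(N+1)
     = 12/(16*17) * (39^2/4 + 31.5^2/4 + 42^2/4 + 23.5^2/4) - 3*17
     = 0.044118 * 1207.38 - 51
     = 2.266544.
Step 4: Ties present; correction factor C = 1 - 42/(16^3 - 16) = 0.989706. Corrected H = 2.266544 / 0.989706 = 2.290119.
Step 5: Under H0, H ~ chi^2(3); p-value = 0.514417.
Step 6: alpha = 0.1. fail to reject H0.

H = 2.2901, df = 3, p = 0.514417, fail to reject H0.


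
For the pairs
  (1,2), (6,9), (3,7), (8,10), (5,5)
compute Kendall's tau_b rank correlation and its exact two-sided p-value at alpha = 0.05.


Step 1: Enumerate the 10 unordered pairs (i,j) with i<j and classify each by sign(x_j-x_i) * sign(y_j-y_i).
  (1,2):dx=+5,dy=+7->C; (1,3):dx=+2,dy=+5->C; (1,4):dx=+7,dy=+8->C; (1,5):dx=+4,dy=+3->C
  (2,3):dx=-3,dy=-2->C; (2,4):dx=+2,dy=+1->C; (2,5):dx=-1,dy=-4->C; (3,4):dx=+5,dy=+3->C
  (3,5):dx=+2,dy=-2->D; (4,5):dx=-3,dy=-5->C
Step 2: C = 9, D = 1, total pairs = 10.
Step 3: tau = (C - D)/(n(n-1)/2) = (9 - 1)/10 = 0.800000.
Step 4: Exact two-sided p-value (enumerate n! = 120 permutations of y under H0): p = 0.083333.
Step 5: alpha = 0.05. fail to reject H0.

tau_b = 0.8000 (C=9, D=1), p = 0.083333, fail to reject H0.
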